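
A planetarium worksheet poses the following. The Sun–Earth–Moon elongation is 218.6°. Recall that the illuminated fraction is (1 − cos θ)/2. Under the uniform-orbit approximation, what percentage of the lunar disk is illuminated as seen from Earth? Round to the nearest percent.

89%

f = (1 − cos 218.6°)/2 = (1 − (-0.782))/2 ≈ 0.891, i.e. 89%.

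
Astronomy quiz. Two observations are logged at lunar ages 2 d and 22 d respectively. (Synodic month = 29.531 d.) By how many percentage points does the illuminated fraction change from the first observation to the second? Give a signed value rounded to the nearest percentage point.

First observation: θ = 360°·2/29.531 = 24.4°, so f = 0.045.
Second observation: θ = 268.2°, f = 0.516.
Δf = 0.516 − 0.045 = +0.471, i.e. +47 pp.

+47 percentage points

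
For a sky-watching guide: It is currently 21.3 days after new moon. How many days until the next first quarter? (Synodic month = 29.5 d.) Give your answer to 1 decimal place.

15.6 days

First quarter is 0.25 of the way through the cycle: age 0.25 × 29.5 = 7.375 d.
Already past this cycle's first quarter; the next is at 7.375 + 29.5 = 36.875 d, so 36.875 − 21.3 = 15.575 days.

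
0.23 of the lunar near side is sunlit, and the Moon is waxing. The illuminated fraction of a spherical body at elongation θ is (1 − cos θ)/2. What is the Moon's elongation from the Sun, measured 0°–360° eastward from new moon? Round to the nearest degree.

57°

cos θ = 1 − 2f = 0.540, giving a principal value of 57.3°.
Waxing ⇒ before full, so θ = 57.3°.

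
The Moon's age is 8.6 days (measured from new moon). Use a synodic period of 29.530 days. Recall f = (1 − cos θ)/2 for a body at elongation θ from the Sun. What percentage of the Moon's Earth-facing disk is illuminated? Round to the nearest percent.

The Moon has covered 8.6/29.530 of its cycle, so θ ≈ 360° × 8.6/29.530 = 104.8°.
Illuminated fraction = (1 − cos 104.8°)/2 = (1 − (-0.256))/2 ≈ 0.628, so 63%.

63%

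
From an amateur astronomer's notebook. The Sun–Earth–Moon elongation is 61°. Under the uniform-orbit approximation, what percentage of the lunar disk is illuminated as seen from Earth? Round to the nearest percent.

26%

f = (1 − cos 61°)/2 = (1 − 0.485)/2 ≈ 0.258, i.e. 26%.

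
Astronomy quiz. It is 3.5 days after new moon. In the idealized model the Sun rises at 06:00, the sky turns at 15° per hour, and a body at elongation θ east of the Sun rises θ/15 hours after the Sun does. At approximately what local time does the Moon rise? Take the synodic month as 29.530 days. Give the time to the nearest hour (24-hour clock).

09:00

Elongation θ = 360° × 3.5/29.530 ≈ 42.7°.
At 15° of sky rotation per hour, 42.7° corresponds to a 2.84 h lag.
06:00 + 2.84 h ≈ 08:51 → 09:00 to the nearest hour.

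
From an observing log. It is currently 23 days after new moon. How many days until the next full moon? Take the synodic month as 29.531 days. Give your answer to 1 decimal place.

21.3 days

Full moon occurs at elongation 180°, i.e. at age 29.531 × 180/360 = 14.765 d.
This lunation's full moon (14.765 d) has passed, so add one period: 44.296 − 23 = 21.296 days.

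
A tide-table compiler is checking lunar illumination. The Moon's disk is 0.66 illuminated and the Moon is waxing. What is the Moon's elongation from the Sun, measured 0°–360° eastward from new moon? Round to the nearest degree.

109°

From f = (1 − cos θ)/2: cos θ = 1 − 2×0.66 = -0.320; arccos → 108.7°.
The Moon is waxing (0°–180°), so θ = 108.7° directly.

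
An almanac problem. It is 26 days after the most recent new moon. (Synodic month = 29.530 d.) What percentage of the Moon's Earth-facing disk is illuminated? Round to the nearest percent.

13%

Phase angle: θ = 360°·(26 d)/(29.530 d) = 317.0°.
Illuminated fraction = (1 − cos 317.0°)/2 = (1 − 0.731)/2 ≈ 0.135, so 13%.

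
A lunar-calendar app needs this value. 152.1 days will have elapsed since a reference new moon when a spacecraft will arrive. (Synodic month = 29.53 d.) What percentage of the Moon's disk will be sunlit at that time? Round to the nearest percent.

21%

Reduce mod P: 152.1 − 5×29.53 = 4.45 d into the current lunation.
The Moon has covered 4.45/29.53 of its cycle, so θ ≈ 360° × 4.45/29.53 = 54.2°.
cos 54.2° = 0.584, so f = (1 − 0.584)/2 = 0.208, so 21%.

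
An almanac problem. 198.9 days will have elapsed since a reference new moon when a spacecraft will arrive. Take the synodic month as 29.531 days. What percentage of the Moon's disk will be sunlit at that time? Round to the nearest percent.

55%

198.9/29.531 = 6.735 lunations, so 6 complete cycles and 21.71 d into the next.
Phase angle: θ = 360°·(21.71 d)/(29.531 d) = 264.7°.
With cos θ = (-0.092), the lit fraction is (1 − (-0.092))/2 ≈ 0.546, so 55%.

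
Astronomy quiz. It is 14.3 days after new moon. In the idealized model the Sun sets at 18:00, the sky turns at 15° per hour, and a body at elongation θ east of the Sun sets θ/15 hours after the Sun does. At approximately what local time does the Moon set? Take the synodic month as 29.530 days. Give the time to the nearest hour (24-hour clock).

06:00

The Moon has covered 14.3/29.530 of its cycle, so θ ≈ 360° × 14.3/29.530 = 174.3°.
At 15° of sky rotation per hour, 174.3° corresponds to a 11.62 h lag.
18:00 + 11.62 h ≈ 05:37 → 06:00 to the nearest hour.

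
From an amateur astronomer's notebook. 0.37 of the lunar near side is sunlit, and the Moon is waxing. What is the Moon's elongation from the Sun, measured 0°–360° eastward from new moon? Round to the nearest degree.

75°

cos θ = 1 − 2f = 0.260, giving a principal value of 74.9°.
The Moon is waxing (0°–180°), so θ = 74.9° directly.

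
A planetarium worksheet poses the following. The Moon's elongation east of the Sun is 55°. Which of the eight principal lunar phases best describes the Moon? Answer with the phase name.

The waxing crescent sector spans roughly 22°–68°; 55° falls inside it.

waxing crescent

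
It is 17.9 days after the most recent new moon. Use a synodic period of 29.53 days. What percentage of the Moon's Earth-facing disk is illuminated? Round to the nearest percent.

The Moon has covered 17.9/29.53 of its cycle, so θ ≈ 360° × 17.9/29.53 = 218.2°.
cos 218.2° = (-0.786), so f = (1 − (-0.786))/2 = 0.893, so 89%.

89%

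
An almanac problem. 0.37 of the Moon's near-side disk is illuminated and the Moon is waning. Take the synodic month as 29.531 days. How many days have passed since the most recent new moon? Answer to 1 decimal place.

23.4 days

From f = (1 − cos θ)/2: cos θ = 1 − 2×0.37 = 0.260; arccos → 74.9°.
A waning Moon lies in 180°–360°, so θ = 360° − 74.9° = 285.1°.
That fraction of the synodic month is 285.1/360 × 29.531 d ≈ 23.38 d.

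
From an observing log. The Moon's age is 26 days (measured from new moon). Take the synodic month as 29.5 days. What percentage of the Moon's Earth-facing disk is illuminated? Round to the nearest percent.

13%

The Moon has covered 26/29.5 of its cycle, so θ ≈ 360° × 26/29.5 = 317.3°.
Illuminated fraction = (1 − cos 317.3°)/2 = (1 − 0.735)/2 ≈ 0.133, so 13%.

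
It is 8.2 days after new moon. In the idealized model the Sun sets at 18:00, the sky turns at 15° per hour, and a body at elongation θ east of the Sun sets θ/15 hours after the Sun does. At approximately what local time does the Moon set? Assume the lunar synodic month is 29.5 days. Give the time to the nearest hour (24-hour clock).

The Moon has covered 8.2/29.5 of its cycle, so θ ≈ 360° × 8.2/29.5 = 100.1°.
Delay after the Sun = 100.1° / (15°/h) ≈ 6.67 h.
18:00 + 6.67 h ≈ 00:40 → 01:00 to the nearest hour.

01:00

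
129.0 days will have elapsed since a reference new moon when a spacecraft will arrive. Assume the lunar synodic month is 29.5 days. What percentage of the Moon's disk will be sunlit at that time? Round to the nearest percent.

85%

129.0 d spans 4 complete synodic months (4 × 29.5 = 118.00 d) plus 11.00 d.
The Moon has covered 11.00/29.5 of its cycle, so θ ≈ 360° × 11.00/29.5 = 134.2°.
cos 134.2° = (-0.698), so f = (1 − (-0.698))/2 = 0.849, so 85%.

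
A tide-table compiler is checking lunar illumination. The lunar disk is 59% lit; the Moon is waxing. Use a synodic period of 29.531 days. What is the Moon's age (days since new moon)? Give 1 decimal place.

8.2 days

From f = (1 − cos θ)/2: cos θ = 1 − 2×0.59 = -0.180; arccos → 100.4°.
Waxing ⇒ before full, so θ = 100.4°.
At 360°/29.531 d per day, 100.4° corresponds to 8.23 days.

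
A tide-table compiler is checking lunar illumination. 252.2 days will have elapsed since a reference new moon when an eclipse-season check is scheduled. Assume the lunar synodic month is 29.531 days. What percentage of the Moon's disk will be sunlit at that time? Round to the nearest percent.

252.2/29.531 = 8.540 lunations, so 8 complete cycles and 15.95 d into the next.
Phase angle: θ = 360°·(15.95 d)/(29.531 d) = 194.5°.
With cos θ = (-0.968), the lit fraction is (1 − (-0.968))/2 ≈ 0.984, so 98%.

98%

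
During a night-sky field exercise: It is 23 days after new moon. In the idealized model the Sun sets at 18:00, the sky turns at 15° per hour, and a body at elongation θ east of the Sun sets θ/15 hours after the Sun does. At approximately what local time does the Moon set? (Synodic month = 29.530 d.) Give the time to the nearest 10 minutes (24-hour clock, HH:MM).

12:40

The Moon has covered 23/29.530 of its cycle, so θ ≈ 360° × 23/29.530 = 280.4°.
At 15° of sky rotation per hour, 280.4° corresponds to a 18.69 h lag.
18:00 + 18.693 h ≈ 12:42 → 12:40 to the nearest ten minutes.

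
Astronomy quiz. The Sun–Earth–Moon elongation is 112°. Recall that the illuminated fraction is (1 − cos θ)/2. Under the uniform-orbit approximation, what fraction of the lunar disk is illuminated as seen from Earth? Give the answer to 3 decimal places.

0.687

cos 112° = (-0.375), so f = (1 − (-0.375))/2 = 0.687.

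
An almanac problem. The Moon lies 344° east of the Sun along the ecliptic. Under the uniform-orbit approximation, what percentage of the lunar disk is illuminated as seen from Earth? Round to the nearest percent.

2%

Half-versine of 344°: (1 − 0.961)/2 = 0.019, i.e. 2%.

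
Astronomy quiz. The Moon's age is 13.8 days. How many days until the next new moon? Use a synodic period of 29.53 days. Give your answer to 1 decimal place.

15.7 days

The next new moon completes the synodic month: 29.53 − 13.8 = 15.730 days.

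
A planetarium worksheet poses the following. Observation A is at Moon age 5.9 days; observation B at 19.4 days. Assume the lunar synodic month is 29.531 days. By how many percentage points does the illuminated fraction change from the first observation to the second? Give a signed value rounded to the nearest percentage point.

+43 percentage points

First observation: θ = 360°·5.9/29.531 = 71.9°, so f = 0.345.
Second observation: θ = 236.5°, f = 0.776.
Δf = 0.776 − 0.345 = +0.431, i.e. +43 pp.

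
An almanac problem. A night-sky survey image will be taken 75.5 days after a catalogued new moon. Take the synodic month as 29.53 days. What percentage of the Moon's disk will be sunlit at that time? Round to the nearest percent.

97%

75.5/29.53 = 2.557 lunations, so 2 complete cycles and 16.44 d into the next.
Elongation θ = 360° × 16.44/29.53 ≈ 200.4°.
cos 200.4° = (-0.937), so f = (1 − (-0.937))/2 = 0.969, so 97%.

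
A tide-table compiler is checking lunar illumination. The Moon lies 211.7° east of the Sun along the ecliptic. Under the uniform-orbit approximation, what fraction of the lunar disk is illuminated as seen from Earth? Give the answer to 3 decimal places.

cos 211.7° = (-0.851), so f = (1 − (-0.851))/2 = 0.925.

0.925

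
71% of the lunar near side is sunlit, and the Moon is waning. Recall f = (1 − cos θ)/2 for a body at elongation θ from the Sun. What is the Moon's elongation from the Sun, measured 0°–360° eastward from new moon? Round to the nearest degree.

From f = (1 − cos θ)/2: cos θ = 1 − 2×0.71 = -0.420; arccos → 114.8°.
Since the Moon is past full (waning), take the reflex angle: θ = 360° − 114.8° = 245.2°.

245°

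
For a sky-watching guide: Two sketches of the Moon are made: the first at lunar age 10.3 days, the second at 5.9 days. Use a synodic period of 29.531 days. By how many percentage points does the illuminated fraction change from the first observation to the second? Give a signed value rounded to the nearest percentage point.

First observation: θ = 360°·10.3/29.531 = 125.6°, so f = 0.791.
Second observation: θ = 71.9°, f = 0.345.
Δf = 0.345 − 0.791 = -0.446, i.e. -45 pp.

-45 pp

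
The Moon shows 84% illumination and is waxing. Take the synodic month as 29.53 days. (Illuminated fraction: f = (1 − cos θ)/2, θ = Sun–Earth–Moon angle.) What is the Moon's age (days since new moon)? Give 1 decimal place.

10.9 days

cos θ = 1 − 2f = -0.680, giving a principal value of 132.8°.
Before full moon the principal value applies: θ = 132.8°.
That fraction of the synodic month is 132.8/360 × 29.53 d ≈ 10.90 d.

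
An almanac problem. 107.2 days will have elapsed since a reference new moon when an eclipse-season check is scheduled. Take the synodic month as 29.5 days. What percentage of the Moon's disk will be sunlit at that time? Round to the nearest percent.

107.2 d spans 3 complete synodic months (3 × 29.5 = 88.50 d) plus 18.70 d.
The Moon has covered 18.70/29.5 of its cycle, so θ ≈ 360° × 18.70/29.5 = 228.2°.
cos 228.2° = (-0.666), so f = (1 − (-0.666))/2 = 0.833, so 83%.

83%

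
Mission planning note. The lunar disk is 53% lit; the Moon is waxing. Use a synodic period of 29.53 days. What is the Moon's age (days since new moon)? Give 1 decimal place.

From f = (1 − cos θ)/2: cos θ = 1 − 2×0.53 = -0.060; arccos → 93.4°.
Before full moon the principal value applies: θ = 93.4°.
That fraction of the synodic month is 93.4/360 × 29.53 d ≈ 7.66 d.

7.7 days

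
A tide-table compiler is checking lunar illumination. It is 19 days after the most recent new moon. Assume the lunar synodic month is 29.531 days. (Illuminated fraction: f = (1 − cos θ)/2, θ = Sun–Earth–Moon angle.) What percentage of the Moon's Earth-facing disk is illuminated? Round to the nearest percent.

81%

The Moon has covered 19/29.531 of its cycle, so θ ≈ 360° × 19/29.531 = 231.6°.
With cos θ = (-0.621), the lit fraction is (1 − (-0.621))/2 ≈ 0.810, so 81%.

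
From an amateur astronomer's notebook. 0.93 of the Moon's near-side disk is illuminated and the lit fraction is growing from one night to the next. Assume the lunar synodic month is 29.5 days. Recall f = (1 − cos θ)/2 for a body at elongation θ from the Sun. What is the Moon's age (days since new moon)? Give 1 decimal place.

cos θ = 1 − 2f = -0.860, giving a principal value of 149.3°.
Waxing ⇒ before full, so θ = 149.3°.
At 360°/29.5 d per day, 149.3° corresponds to 12.24 days.

12.2 days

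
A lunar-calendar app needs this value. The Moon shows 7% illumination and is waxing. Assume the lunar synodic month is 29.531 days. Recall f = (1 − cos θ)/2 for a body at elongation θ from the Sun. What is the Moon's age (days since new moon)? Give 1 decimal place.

Invert f = (1 − cos θ)/2 to get cos θ = 1 − 2(0.07) = 0.860, hence θ₀ = arccos 0.860 = 30.7°.
Before full moon the principal value applies: θ = 30.7°.
Age = 29.531 × 30.7°/360° ≈ 2.52 days.

2.5 days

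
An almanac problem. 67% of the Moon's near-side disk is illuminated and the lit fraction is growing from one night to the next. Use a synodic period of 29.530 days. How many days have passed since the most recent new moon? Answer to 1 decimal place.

9.0 days

From f = (1 − cos θ)/2: cos θ = 1 − 2×0.67 = -0.340; arccos → 109.9°.
The Moon is waxing (0°–180°), so θ = 109.9° directly.
At 360°/29.530 d per day, 109.9° corresponds to 9.01 days.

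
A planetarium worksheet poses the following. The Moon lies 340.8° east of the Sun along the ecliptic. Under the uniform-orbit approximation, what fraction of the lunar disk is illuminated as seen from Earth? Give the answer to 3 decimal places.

Half-versine of 340.8°: (1 − 0.944)/2 = 0.028.

0.028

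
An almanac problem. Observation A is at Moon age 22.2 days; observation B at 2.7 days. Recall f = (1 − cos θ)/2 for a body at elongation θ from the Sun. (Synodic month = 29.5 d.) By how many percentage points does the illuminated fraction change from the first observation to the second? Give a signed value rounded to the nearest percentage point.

-41 percentage points

First observation: θ = 360°·22.2/29.5 = 270.9°, so f = 0.492.
Second observation: θ = 32.9°, f = 0.080.
Δf = 0.080 − 0.492 = -0.412, i.e. -41 pp.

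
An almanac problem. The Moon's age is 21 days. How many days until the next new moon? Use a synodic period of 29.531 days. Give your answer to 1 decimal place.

The next new moon completes the synodic month: 29.531 − 21 = 8.531 days.

8.5 days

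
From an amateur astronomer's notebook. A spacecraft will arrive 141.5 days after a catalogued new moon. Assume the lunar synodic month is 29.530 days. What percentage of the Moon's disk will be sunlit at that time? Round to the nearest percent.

37%

141.5 d spans 4 complete synodic months (4 × 29.530 = 118.12 d) plus 23.38 d.
The Moon has covered 23.38/29.530 of its cycle, so θ ≈ 360° × 23.38/29.530 = 285.0°.
With cos θ = 0.259, the lit fraction is (1 − 0.259)/2 ≈ 0.370, so 37%.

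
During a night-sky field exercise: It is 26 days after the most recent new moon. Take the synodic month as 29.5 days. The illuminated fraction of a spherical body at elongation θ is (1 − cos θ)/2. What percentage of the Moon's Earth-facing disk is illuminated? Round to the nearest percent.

13%

Phase angle: θ = 360°·(26 d)/(29.5 d) = 317.3°.
cos 317.3° = 0.735, so f = (1 − 0.735)/2 = 0.133, so 13%.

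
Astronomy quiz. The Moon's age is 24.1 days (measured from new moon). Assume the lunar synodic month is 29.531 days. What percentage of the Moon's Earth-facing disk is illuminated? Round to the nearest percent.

30%

Elongation θ = 360° × 24.1/29.531 ≈ 293.8°.
With cos θ = 0.403, the lit fraction is (1 − 0.403)/2 ≈ 0.298, so 30%.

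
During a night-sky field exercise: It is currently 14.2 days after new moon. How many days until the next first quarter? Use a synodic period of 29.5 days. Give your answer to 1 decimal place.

22.7 days

First quarter occurs at elongation 90°, i.e. at age 29.5 × 90/360 = 7.375 d.
This lunation's first quarter (7.375 d) has passed, so add one period: 36.875 − 14.2 = 22.675 days.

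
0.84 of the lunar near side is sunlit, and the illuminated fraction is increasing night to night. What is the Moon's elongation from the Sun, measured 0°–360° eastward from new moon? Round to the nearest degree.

133°

From f = (1 − cos θ)/2: cos θ = 1 − 2×0.84 = -0.680; arccos → 132.8°.
Before full moon the principal value applies: θ = 132.8°.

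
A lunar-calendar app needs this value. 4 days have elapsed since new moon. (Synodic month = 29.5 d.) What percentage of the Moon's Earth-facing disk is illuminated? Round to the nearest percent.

Elongation θ = 360° × 4/29.5 ≈ 48.8°.
With cos θ = 0.659, the lit fraction is (1 − 0.659)/2 ≈ 0.171, so 17%.

17%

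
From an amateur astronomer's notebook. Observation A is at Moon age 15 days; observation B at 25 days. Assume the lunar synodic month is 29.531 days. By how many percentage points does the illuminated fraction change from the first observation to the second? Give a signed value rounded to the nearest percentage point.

θ₁ = 360° × 15/29.531 = 182.9°, f₁ = (1 − cos θ₁)/2 = 0.999.
θ₂ = 360° × 25/29.531 = 304.8°, f₂ = (1 − cos θ₂)/2 = 0.215.
Change = f₂ − f₁ = -0.784 → -78 percentage points.

-78 pp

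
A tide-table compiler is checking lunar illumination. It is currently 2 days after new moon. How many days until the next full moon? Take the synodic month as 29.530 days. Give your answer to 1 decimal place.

Full moon is 0.5 of the way through the cycle: age 0.5 × 29.530 = 14.765 d.
So 12.765 days remain (14.765 − 2).

12.8 days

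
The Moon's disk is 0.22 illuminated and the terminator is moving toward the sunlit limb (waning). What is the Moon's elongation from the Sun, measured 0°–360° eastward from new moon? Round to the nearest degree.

From f = (1 − cos θ)/2: cos θ = 1 − 2×0.22 = 0.560; arccos → 55.9°.
Waning ⇒ past full, so θ = 360° − 55.9° = 304.1°.

304°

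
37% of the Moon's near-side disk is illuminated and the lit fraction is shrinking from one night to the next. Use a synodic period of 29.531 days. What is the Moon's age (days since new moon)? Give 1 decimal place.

Invert f = (1 − cos θ)/2 to get cos θ = 1 − 2(0.37) = 0.260, hence θ₀ = arccos 0.260 = 74.9°.
A waning Moon lies in 180°–360°, so θ = 360° − 74.9° = 285.1°.
Age = 29.531 × 285.1°/360° ≈ 23.38 days.

23.4 days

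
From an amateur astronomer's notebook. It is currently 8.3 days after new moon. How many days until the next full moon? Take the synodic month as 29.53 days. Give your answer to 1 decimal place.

Full moon is 0.5 of the way through the cycle: age 0.5 × 29.53 = 14.765 d.
That is 14.765 − 8.3 = 6.465 days ahead.

6.5 days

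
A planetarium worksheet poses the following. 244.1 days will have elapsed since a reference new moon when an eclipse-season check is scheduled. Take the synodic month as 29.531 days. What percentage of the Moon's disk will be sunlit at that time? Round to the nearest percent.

244.1 d spans 8 complete synodic months (8 × 29.531 = 236.25 d) plus 7.85 d.
The Moon has covered 7.85/29.531 of its cycle, so θ ≈ 360° × 7.85/29.531 = 95.7°.
With cos θ = (-0.100), the lit fraction is (1 − (-0.100))/2 ≈ 0.550, so 55%.

55%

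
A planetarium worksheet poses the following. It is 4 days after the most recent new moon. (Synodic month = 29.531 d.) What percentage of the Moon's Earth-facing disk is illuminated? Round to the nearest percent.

Elongation θ = 360° × 4/29.531 ≈ 48.8°.
cos 48.8° = 0.659, so f = (1 − 0.659)/2 = 0.170, so 17%.

17%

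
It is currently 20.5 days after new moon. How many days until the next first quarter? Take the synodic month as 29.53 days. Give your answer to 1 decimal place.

First quarter is 0.25 of the way through the cycle: age 0.25 × 29.53 = 7.383 d.
Already past this cycle's first quarter; the next is at 7.383 + 29.53 = 36.913 d, so 36.913 − 20.5 = 16.413 days.

16.4 days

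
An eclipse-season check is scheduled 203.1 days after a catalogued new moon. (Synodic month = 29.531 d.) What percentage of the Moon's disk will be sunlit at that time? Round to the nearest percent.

203.1 d spans 6 complete synodic months (6 × 29.531 = 177.19 d) plus 25.91 d.
Elongation θ = 360° × 25.91/29.531 ≈ 315.9°.
With cos θ = 0.718, the lit fraction is (1 − 0.718)/2 ≈ 0.141, so 14%.

14%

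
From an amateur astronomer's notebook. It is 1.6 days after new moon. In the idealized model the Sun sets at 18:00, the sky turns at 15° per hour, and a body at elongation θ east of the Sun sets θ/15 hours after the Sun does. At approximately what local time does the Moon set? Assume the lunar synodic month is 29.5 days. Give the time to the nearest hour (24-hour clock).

19:00

Phase angle: θ = 360°·(1.6 d)/(29.5 d) = 19.5°.
The Moon trails the Sun by θ/15 = 19.5/15 ≈ 1.30 hours.
18:00 + 1.30 h ≈ 19:18 → 19:00 to the nearest hour.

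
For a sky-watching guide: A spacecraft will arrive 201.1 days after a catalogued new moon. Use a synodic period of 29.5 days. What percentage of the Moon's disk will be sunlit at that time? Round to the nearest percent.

30%

201.1 d spans 6 complete synodic months (6 × 29.5 = 177.00 d) plus 24.10 d.
The Moon has covered 24.10/29.5 of its cycle, so θ ≈ 360° × 24.10/29.5 = 294.1°.
With cos θ = 0.408, the lit fraction is (1 − 0.408)/2 ≈ 0.296, so 30%.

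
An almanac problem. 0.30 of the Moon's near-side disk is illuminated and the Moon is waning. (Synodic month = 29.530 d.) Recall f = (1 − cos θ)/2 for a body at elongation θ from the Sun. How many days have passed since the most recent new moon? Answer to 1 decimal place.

24.1 days

cos θ = 1 − 2f = 0.400, giving a principal value of 66.4°.
Since the Moon is past full (waning), take the reflex angle: θ = 360° − 66.4° = 293.6°.
Age = 29.530 × 293.6°/360° ≈ 24.08 days.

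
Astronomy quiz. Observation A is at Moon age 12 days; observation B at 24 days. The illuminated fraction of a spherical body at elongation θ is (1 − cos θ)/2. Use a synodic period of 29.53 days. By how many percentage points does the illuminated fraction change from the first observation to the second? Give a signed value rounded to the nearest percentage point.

θ₁ = 360° × 12/29.53 = 146.3°, f₁ = (1 − cos θ₁)/2 = 0.916.
θ₂ = 360° × 24/29.53 = 292.6°, f₂ = (1 − cos θ₂)/2 = 0.308.
Change = f₂ − f₁ = -0.608 → -61 percentage points.

-61 percentage points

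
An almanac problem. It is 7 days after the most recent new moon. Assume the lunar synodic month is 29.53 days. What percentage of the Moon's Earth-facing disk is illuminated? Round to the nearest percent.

Phase angle: θ = 360°·(7 d)/(29.53 d) = 85.3°.
cos 85.3° = 0.081, so f = (1 − 0.081)/2 = 0.459, so 46%.

46%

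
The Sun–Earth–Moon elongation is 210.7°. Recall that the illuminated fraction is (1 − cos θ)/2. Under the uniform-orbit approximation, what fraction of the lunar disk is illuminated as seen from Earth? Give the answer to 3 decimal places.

Half-versine of 210.7°: (1 − (-0.860))/2 = 0.930.

0.930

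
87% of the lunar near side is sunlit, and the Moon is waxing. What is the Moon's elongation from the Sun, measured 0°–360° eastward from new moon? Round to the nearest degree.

138°

From f = (1 − cos θ)/2: cos θ = 1 − 2×0.87 = -0.740; arccos → 137.7°.
Waxing ⇒ before full, so θ = 137.7°.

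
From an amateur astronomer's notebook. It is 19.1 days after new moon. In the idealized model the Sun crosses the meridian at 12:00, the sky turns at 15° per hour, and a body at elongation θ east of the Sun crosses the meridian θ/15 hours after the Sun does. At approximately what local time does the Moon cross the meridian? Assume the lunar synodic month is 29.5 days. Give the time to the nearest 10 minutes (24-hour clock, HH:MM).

03:30

Elongation θ = 360° × 19.1/29.5 ≈ 233.1°.
At 15° of sky rotation per hour, 233.1° corresponds to a 15.54 h lag.
12:00 + 15.539 h ≈ 03:32 → 03:30 to the nearest ten minutes.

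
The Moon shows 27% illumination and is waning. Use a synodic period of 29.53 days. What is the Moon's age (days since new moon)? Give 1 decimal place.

24.4 days

Invert f = (1 − cos θ)/2 to get cos θ = 1 − 2(0.27) = 0.460, hence θ₀ = arccos 0.460 = 62.6°.
Since the Moon is past full (waning), take the reflex angle: θ = 360° − 62.6° = 297.4°.
That fraction of the synodic month is 297.4/360 × 29.53 d ≈ 24.39 d.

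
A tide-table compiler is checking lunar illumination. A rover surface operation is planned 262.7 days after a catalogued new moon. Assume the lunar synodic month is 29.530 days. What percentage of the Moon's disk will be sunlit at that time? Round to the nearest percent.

262.7/29.530 = 8.896 lunations, so 8 complete cycles and 26.46 d into the next.
The Moon has covered 26.46/29.530 of its cycle, so θ ≈ 360° × 26.46/29.530 = 322.6°.
cos 322.6° = 0.794, so f = (1 − 0.794)/2 = 0.103, so 10%.

10%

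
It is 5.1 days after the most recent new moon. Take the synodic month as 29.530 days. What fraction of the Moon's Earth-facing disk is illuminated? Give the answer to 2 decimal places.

0.27

Phase angle: θ = 360°·(5.1 d)/(29.530 d) = 62.2°.
Illuminated fraction = (1 − cos 62.2°)/2 = (1 − 0.467)/2 ≈ 0.267.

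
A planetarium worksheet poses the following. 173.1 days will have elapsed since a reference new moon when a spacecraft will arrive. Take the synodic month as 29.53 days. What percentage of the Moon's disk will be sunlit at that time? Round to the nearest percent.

18%

173.1/29.53 = 5.862 lunations, so 5 complete cycles and 25.45 d into the next.
The Moon has covered 25.45/29.53 of its cycle, so θ ≈ 360° × 25.45/29.53 = 310.3°.
With cos θ = 0.646, the lit fraction is (1 − 0.646)/2 ≈ 0.177, so 18%.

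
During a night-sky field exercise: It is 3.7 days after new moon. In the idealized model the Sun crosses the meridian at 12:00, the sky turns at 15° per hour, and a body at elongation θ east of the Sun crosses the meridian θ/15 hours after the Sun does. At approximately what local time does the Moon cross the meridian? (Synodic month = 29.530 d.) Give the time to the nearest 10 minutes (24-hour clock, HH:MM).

15:00

Phase angle: θ = 360°·(3.7 d)/(29.530 d) = 45.1°.
At 15° of sky rotation per hour, 45.1° corresponds to a 3.01 h lag.
12:00 + 3.007 h ≈ 15:00 → 15:00 to the nearest ten minutes.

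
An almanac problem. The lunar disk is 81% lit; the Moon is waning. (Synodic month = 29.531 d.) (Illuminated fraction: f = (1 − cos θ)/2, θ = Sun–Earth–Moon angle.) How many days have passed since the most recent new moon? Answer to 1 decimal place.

19.0 days

Invert f = (1 − cos θ)/2 to get cos θ = 1 − 2(0.81) = -0.620, hence θ₀ = arccos -0.620 = 128.3°.
A waning Moon lies in 180°–360°, so θ = 360° − 128.3° = 231.7°.
That fraction of the synodic month is 231.7/360 × 29.531 d ≈ 19.01 d.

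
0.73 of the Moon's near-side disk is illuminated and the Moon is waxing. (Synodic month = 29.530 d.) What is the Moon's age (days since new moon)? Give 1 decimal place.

9.6 days

Invert f = (1 − cos θ)/2 to get cos θ = 1 − 2(0.73) = -0.460, hence θ₀ = arccos -0.460 = 117.4°.
The Moon is waxing (0°–180°), so θ = 117.4° directly.
Age = 29.530 × 117.4°/360° ≈ 9.63 days.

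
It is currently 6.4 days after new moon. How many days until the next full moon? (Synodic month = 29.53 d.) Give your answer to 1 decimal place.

Full moon is 0.5 of the way through the cycle: age 0.5 × 29.53 = 14.765 d.
So 8.365 days remain (14.765 − 6.4).

8.4 days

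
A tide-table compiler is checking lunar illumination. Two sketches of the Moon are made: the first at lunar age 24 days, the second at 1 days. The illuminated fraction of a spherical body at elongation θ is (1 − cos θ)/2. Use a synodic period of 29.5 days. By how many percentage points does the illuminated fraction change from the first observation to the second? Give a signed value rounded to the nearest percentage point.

-29 percentage points

First observation: θ = 360°·24/29.5 = 292.9°, so f = 0.306.
Second observation: θ = 12.2°, f = 0.011.
Δf = 0.011 − 0.306 = -0.294, i.e. -29 pp.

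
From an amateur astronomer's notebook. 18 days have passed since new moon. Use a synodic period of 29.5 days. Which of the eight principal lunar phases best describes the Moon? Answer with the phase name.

At 18/29.5 of the cycle, θ ≈ 220° — the waning gibbous range.

waning gibbous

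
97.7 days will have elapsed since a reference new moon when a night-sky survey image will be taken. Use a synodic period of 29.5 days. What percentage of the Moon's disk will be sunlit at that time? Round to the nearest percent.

69%

Reduce mod P: 97.7 − 3×29.5 = 9.20 d into the current lunation.
Phase angle: θ = 360°·(9.20 d)/(29.5 d) = 112.3°.
cos 112.3° = (-0.379), so f = (1 − (-0.379))/2 = 0.689, so 69%.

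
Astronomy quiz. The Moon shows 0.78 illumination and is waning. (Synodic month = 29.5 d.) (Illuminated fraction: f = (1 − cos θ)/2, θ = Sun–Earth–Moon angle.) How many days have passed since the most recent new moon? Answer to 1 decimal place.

From f = (1 − cos θ)/2: cos θ = 1 − 2×0.78 = -0.560; arccos → 124.1°.
Since the Moon is past full (waning), take the reflex angle: θ = 360° − 124.1° = 235.9°.
That fraction of the synodic month is 235.9/360 × 29.5 d ≈ 19.33 d.

19.3 days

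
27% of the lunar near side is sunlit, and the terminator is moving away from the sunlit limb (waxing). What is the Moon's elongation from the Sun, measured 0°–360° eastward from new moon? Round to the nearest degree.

From f = (1 − cos θ)/2: cos θ = 1 − 2×0.27 = 0.460; arccos → 62.6°.
Waxing ⇒ before full, so θ = 62.6°.

63°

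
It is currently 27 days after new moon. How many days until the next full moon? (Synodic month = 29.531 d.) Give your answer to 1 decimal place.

17.3 days

Full moon is 0.5 of the way through the cycle: age 0.5 × 29.531 = 14.765 d.
This lunation's full moon (14.765 d) has passed, so add one period: 44.296 − 27 = 17.296 days.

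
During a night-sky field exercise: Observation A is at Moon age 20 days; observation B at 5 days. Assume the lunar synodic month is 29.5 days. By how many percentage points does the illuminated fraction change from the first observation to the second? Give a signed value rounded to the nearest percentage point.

-46 pp

θ₁ = 360° × 20/29.5 = 244.1°, f₁ = (1 − cos θ₁)/2 = 0.719.
θ₂ = 360° × 5/29.5 = 61.0°, f₂ = (1 − cos θ₂)/2 = 0.258.
Change = f₂ − f₁ = -0.461 → -46 percentage points.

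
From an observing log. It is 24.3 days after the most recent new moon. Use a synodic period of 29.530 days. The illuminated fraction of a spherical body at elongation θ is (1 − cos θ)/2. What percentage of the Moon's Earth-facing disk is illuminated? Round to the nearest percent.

Elongation θ = 360° × 24.3/29.530 ≈ 296.2°.
Illuminated fraction = (1 − cos 296.2°)/2 = (1 − 0.442)/2 ≈ 0.279, so 28%.

28%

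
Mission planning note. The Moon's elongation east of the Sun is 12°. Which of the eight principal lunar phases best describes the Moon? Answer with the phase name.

12° lies in the new moon sector of the 8-phase cycle.

new moon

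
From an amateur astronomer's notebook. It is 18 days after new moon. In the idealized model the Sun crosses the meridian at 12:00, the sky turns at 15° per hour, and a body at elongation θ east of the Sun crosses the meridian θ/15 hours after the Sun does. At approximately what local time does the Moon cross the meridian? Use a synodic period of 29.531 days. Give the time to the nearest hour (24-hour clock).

03:00

The Moon has covered 18/29.531 of its cycle, so θ ≈ 360° × 18/29.531 = 219.4°.
At 15° of sky rotation per hour, 219.4° corresponds to a 14.63 h lag.
12:00 + 14.63 h ≈ 02:38 → 03:00 to the nearest hour.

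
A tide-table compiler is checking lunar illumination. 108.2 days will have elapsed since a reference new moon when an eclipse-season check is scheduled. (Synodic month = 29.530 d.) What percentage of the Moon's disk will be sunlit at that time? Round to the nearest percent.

108.2 d spans 3 complete synodic months (3 × 29.530 = 88.59 d) plus 19.61 d.
Elongation θ = 360° × 19.61/29.530 ≈ 239.1°.
cos 239.1° = (-0.514), so f = (1 − (-0.514))/2 = 0.757, so 76%.

76%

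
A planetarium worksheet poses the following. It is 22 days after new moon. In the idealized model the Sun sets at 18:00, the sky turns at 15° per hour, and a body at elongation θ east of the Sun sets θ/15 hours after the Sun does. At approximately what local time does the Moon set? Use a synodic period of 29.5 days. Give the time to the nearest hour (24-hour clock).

The Moon has covered 22/29.5 of its cycle, so θ ≈ 360° × 22/29.5 = 268.5°.
The Moon trails the Sun by θ/15 = 268.5/15 ≈ 17.90 hours.
18:00 + 17.90 h ≈ 11:54 → 12:00 to the nearest hour.

12:00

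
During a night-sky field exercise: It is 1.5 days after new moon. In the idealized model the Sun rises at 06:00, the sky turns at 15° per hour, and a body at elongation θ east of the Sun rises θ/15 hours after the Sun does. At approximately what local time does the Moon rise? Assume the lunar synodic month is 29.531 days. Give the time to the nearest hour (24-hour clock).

07:00

Phase angle: θ = 360°·(1.5 d)/(29.531 d) = 18.3°.
The Moon trails the Sun by θ/15 = 18.3/15 ≈ 1.22 hours.
06:00 + 1.22 h ≈ 07:13 → 07:00 to the nearest hour.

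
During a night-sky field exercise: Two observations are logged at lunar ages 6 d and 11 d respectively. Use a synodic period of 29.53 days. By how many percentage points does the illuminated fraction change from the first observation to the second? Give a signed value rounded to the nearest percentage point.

+49 percentage points

θ₁ = 360° × 6/29.53 = 73.1°, f₁ = (1 − cos θ₁)/2 = 0.355.
θ₂ = 360° × 11/29.53 = 134.1°, f₂ = (1 − cos θ₂)/2 = 0.848.
Change = f₂ − f₁ = +0.493 → +49 percentage points.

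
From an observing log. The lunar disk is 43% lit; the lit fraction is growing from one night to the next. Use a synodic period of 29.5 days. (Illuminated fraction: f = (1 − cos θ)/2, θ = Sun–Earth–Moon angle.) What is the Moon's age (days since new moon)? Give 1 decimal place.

6.7 days

Invert f = (1 − cos θ)/2 to get cos θ = 1 − 2(0.43) = 0.140, hence θ₀ = arccos 0.140 = 82.0°.
Before full moon the principal value applies: θ = 82.0°.
That fraction of the synodic month is 82.0/360 × 29.5 d ≈ 6.72 d.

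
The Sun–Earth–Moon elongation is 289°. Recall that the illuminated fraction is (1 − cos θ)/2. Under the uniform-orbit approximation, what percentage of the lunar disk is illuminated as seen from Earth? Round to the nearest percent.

Half-versine of 289°: (1 − 0.326)/2 = 0.337, i.e. 34%.

34%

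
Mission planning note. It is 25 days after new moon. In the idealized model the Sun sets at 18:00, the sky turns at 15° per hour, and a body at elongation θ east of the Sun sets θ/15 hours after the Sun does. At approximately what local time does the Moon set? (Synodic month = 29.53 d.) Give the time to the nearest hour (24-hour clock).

14:00

The Moon has covered 25/29.53 of its cycle, so θ ≈ 360° × 25/29.53 = 304.8°.
The Moon trails the Sun by θ/15 = 304.8/15 ≈ 20.32 hours.
18:00 + 20.32 h ≈ 14:19 → 14:00 to the nearest hour.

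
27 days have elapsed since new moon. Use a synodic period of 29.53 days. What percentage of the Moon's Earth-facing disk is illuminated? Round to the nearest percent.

7%

The Moon has covered 27/29.53 of its cycle, so θ ≈ 360° × 27/29.53 = 329.2°.
Illuminated fraction = (1 − cos 329.2°)/2 = (1 − 0.859)/2 ≈ 0.071, so 7%.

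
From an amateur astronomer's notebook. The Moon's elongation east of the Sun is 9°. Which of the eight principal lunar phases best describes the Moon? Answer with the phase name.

The new moon sector spans roughly -22°–22°; 9° falls inside it.

new moon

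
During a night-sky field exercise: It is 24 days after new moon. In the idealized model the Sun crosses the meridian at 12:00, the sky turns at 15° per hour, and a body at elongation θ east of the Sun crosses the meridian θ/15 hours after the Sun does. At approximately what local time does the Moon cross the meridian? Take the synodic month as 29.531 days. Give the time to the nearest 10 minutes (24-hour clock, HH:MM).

07:30

The Moon has covered 24/29.531 of its cycle, so θ ≈ 360° × 24/29.531 = 292.6°.
Delay after the Sun = 292.6° / (15°/h) ≈ 19.50 h.
12:00 + 19.505 h ≈ 07:30 → 07:30 to the nearest ten minutes.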